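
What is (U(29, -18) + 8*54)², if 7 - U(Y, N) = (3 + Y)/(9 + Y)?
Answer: 69305625/361 ≈ 1.9198e+5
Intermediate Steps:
U(Y, N) = 7 - (3 + Y)/(9 + Y)
(U(29, -18) + 8*54)² = (6*(10 + 29)/(9 + 29) + 8*54)² = (6*39/38 + 432)² = (6*(1/38)*39 + 432)² = (117/19 + 432)² = (8325/19)² = 69305625/361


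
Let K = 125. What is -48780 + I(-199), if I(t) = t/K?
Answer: -6097699/125 ≈ -48782.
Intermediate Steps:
I(t) = t/125
-48780 + I(-199) = -48780 + (1/125)*(-199) = -48780 - 199/125 = -6097699/125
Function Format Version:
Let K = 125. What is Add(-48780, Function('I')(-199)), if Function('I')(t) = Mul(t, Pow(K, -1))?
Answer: Rational(-6097699, 125) ≈ -48782.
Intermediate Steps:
Function('I')(t) = Mul(Rational(1, 125), t) (Function('I')(t) = Mul(t, Pow(125, -1)) = Mul(t, Rational(1, 125)) = Mul(Rational(1, 125), t))
Add(-48780, Function('I')(-199)) = Add(-48780, Mul(Rational(1, 125), -199)) = Add(-48780, Rational(-199, 125)) = Rational(-6097699, 125)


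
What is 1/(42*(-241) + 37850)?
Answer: 1/27728 ≈ 3.6065e-5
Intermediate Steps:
1/(42*(-241) + 37850) = 1/(-10122 + 37850) = 1/27728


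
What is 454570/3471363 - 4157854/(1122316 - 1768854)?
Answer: 7363658656831/1122184045647 ≈ 6.5619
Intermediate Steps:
454570/3471363 - 4157854/(1122316 - 1768854) = 454570*(1/3471363) - 4157854/(-646538) = 454570/3471363 - 4157854*(-1/646538) = 454570/3471363 + 2078927/323269 = 7363658656831/1122184045647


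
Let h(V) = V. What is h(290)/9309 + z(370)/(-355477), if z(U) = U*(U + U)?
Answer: -84335030/114108117 ≈ -0.73908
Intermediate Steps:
z(U) = 2*U² (z(U) = U*(2*U) = 2*U²)
h(290)/9309 + z(370)/(-355477) = 290/9309 + (2*370²)/(-355477) = 290*(1/9309) + (2*136900)*(-1/355477) = 10/321 + 273800*(-1/355477) = 10/321 - 273800/355477 = -84335030/114108117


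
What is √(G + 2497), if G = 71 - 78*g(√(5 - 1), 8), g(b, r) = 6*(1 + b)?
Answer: 2*√291 ≈ 34.117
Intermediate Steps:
g(b, r) = 6 + 6*b
G = -1333 (G = 71 - 78*(6 + 6*√(5 - 1)) = 71 - 78*(6 + 6*√4) = 71 - 78*(6 + 6*2) = 71 - 78*(6 + 12) = 71 - 78*18 = 71 - 1404 = -1333)
√(G + 2497) = √(-1333 + 2497) = √1164 = 2*√291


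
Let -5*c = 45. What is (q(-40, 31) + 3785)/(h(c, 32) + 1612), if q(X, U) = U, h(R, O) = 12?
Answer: 477/203 ≈ 2.3498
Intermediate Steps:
c = -9 (c = -⅕*45 = -9)
(q(-40, 31) + 3785)/(h(c, 32) + 1612) = (31 + 3785)/(12 + 1612) = 3816/1624 = 3816*(1/1624) = 477/203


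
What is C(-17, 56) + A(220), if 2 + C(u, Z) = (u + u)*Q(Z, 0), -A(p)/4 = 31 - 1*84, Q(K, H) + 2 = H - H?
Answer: 278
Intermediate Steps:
Q(K, H) = -2 (Q(K, H) = -2 + (H - H) = -2 + 0 = -2)
A(p) = 212 (A(p) = -4*(31 - 1*84) = -4*(31 - 84) = -4*(-53) = 212)
C(u, Z) = -2 - 4*u (C(u, Z) = -2 + (u + u)*(-2) = -2 + (2*u)*(-2) = -2 - 4*u)
C(-17, 56) + A(220) = (-2 - 4*(-17)) + 212 = (-2 + 68) + 212 = 66 + 212 = 278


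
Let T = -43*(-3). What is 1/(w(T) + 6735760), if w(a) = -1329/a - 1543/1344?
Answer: 57792/389272380179 ≈ 1.4846e-7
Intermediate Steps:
T = 129
w(a) = -1543/1344 - 1329/a (w(a) = -1329/a - 1543*1/1344 = -1329/a - 1543/1344 = -1543/1344 - 1329/a)
1/(w(T) + 6735760) = 1/((-1543/1344 - 1329/129) + 6735760) = 1/((-1543/1344 - 1329*1/129) + 6735760) = 1/((-1543/1344 - 443/43) + 6735760) = 1/(-661741/57792 + 6735760) = 1/(389272380179/57792) = 57792/389272380179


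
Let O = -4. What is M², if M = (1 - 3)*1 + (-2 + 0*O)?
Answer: 16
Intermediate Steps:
M = -4 (M = (1 - 3)*1 + (-2 + 0*(-4)) = -2*1 + (-2 + 0) = -2 - 2 = -4)
M² = (-4)² = 16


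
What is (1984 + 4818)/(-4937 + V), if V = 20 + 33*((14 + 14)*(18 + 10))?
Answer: 6802/20955 ≈ 0.32460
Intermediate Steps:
V = 25892 (V = 20 + 33*(28*28) = 20 + 33*784 = 20 + 25872 = 25892)
(1984 + 4818)/(-4937 + V) = (1984 + 4818)/(-4937 + 25892) = 6802/20955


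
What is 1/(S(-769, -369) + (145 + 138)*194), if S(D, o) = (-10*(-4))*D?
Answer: 1/24142 ≈ 4.1422e-5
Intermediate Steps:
S(D, o) = 40*D
1/(S(-769, -369) + (145 + 138)*194) = 1/(40*(-769) + (145 + 138)*194) = 1/(-30760 + 283*194) = 1/(-30760 + 54902) = 1/24142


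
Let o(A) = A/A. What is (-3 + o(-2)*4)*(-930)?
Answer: -930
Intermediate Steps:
o(A) = 1
(-3 + o(-2)*4)*(-930) = (-3 + 1*4)*(-930) = (-3 + 4)*(-930) = 1*(-930) = -930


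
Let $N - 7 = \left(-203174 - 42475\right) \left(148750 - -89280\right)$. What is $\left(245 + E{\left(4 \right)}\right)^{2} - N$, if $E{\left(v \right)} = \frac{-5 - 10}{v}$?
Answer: $\frac{935550234633}{16} \approx 5.8472 \cdot 10^{10}$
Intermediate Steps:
$E{\left(v \right)} = - \frac{15}{v}$ ($E{\left(v \right)} = \frac{-5 - 10}{v} = - \frac{15}{v}$)
$N = -58471831463$ ($N = 7 + \left(-203174 - 42475\right) \left(148750 - -89280\right) = 7 - 245649 \left(148750 + 89280\right) = 7 - 58471831470 = -58471831463$)
$\left(245 + E{\left(4 \right)}\right)^{2} - N = \left(245 - \frac{15}{4}\right)^{2} - -58471831463 = \left(245 - \frac{15}{4}\right)^{2} + 58471831463 = \left(\frac{965}{4}\right)^{2} + 58471831463 = \frac{931225}{16} + 58471831463 = \frac{935550234633}{16}$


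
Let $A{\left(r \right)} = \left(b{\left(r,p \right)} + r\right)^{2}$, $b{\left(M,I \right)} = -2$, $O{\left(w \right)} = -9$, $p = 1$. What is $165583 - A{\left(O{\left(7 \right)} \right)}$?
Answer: $165462$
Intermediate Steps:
$A{\left(r \right)} = \left(-2 + r\right)^{2}$
$165583 - A{\left(O{\left(7 \right)} \right)} = 165583 - \left(-2 - 9\right)^{2} = 165583 - \left(-11\right)^{2} = 165583 - 121 = 165462$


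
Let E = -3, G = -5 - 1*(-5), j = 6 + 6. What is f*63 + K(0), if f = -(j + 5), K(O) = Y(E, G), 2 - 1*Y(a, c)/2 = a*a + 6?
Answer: -1097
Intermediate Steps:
j = 12
G = 0 (G = -5 + 5 = 0)
Y(a, c) = -8 - 2*a**2 (Y(a, c) = 4 - 2*(a*a + 6) = 4 - 2*(a**2 + 6) = 4 - 2*(6 + a**2) = 4 + (-12 - 2*a**2) = -8 - 2*a**2)
K(O) = -26 (K(O) = -8 - 2*(-3)**2 = -8 - 2*9 = -8 - 18 = -26)
f = -17 (f = -(12 + 5) = -1*17 = -17)
f*63 + K(0) = -17*63 - 26 = -1071 - 26 = -1097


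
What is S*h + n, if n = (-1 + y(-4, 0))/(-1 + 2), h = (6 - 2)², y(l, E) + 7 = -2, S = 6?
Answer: 86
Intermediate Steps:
y(l, E) = -9 (y(l, E) = -7 - 2 = -9)
h = 16 (h = 4² = 16)
n = -10 (n = (-1 - 9)/(-1 + 2) = -10/1 = -10*1 = -10)
S*h + n = 6*16 - 10 = 96 - 10 = 86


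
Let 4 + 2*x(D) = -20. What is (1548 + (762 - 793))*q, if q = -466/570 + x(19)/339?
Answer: -41670473/32205 ≈ -1293.9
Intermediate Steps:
x(D) = -12 (x(D) = -2 + (½)*(-20) = -2 - 10 = -12)
q = -27469/32205 (q = -466/570 - 12/339 = -466*1/570 - 12*1/339 = -233/285 - 4/113 = -27469/32205 ≈ -0.85294)
(1548 + (762 - 793))*q = (1548 + (762 - 793))*(-27469/32205) = (1548 - 31)*(-27469/32205) = 1517*(-27469/32205) = -41670473/32205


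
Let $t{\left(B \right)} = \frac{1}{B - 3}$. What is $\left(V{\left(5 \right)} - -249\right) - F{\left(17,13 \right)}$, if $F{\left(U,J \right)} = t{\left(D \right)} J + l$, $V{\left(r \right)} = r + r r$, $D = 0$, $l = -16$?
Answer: $\frac{898}{3} \approx 299.33$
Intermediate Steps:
$V{\left(r \right)} = r + r^{2}$
$t{\left(B \right)} = \frac{1}{-3 + B}$
$F{\left(U,J \right)} = -16 - \frac{J}{3}$ ($F{\left(U,J \right)} = \frac{J}{-3 + 0} - 16 = \frac{J}{-3} - 16 = - \frac{J}{3} - 16 = -16 - \frac{J}{3}$)
$\left(V{\left(5 \right)} - -249\right) - F{\left(17,13 \right)} = \left(5 \left(1 + 5\right) - -249\right) - \left(-16 - \frac{13}{3}\right) = \left(5 \cdot 6 + 249\right) - \left(-16 - \frac{13}{3}\right) = \left(30 + 249\right) - - \frac{61}{3} = 279 + \frac{61}{3} = \frac{898}{3}$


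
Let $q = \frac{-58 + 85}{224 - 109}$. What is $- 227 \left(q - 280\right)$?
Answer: $\frac{7303271}{115} \approx 63507.0$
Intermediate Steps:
$q = \frac{27}{115} \approx 0.23478$
$- 227 \left(q - 280\right) = - 227 \left(\frac{27}{115} - 280\right) = \left(-227\right) \left(- \frac{32173}{115}\right) = \frac{7303271}{115}$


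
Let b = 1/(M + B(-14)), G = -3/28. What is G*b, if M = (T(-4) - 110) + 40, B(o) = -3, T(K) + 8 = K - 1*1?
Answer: 3/2408 ≈ 0.0012458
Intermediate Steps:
T(K) = -9 + K (T(K) = -8 + (K - 1*1) = -8 + (K - 1) = -8 + (-1 + K) = -9 + K)
M = -83 (M = ((-9 - 4) - 110) + 40 = (-13 - 110) + 40 = -123 + 40 = -83)
G = -3/28 (G = -3*1/28 = -3/28 ≈ -0.10714)
b = -1/86 (b = 1/(-83 - 3) = 1/(-86) = -1/86 ≈ -0.011628)
G*b = -3/28*(-1/86) = 3/2408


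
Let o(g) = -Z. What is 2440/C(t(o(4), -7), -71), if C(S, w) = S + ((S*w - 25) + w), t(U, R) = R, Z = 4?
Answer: 1220/197 ≈ 6.1929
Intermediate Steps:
o(g) = -4 (o(g) = -1*4 = -4)
C(S, w) = -25 + S + w + S*w (C(S, w) = S + ((-25 + S*w) + w) = S + (-25 + w + S*w) = -25 + S + w + S*w)
2440/C(t(o(4), -7), -71) = 2440/(-25 - 7 - 71 - 7*(-71)) = 2440/(-25 - 7 - 71 + 497) = 2440/394 = 2440*(1/394) = 1220/197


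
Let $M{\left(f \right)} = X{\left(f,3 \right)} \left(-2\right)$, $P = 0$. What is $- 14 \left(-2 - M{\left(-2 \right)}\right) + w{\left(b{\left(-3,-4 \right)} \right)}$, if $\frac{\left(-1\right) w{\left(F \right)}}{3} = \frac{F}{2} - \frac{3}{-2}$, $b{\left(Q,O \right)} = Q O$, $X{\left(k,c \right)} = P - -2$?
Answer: $- \frac{101}{2} \approx -50.5$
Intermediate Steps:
$X{\left(k,c \right)} = 2$ ($X{\left(k,c \right)} = 0 - -2 = 0 + 2 = 2$)
$b{\left(Q,O \right)} = O Q$
$w{\left(F \right)} = - \frac{9}{2} - \frac{3 F}{2}$ ($w{\left(F \right)} = - 3 \left(\frac{F}{2} - \frac{3}{-2}\right) = - 3 \left(F \frac{1}{2} - - \frac{3}{2}\right) = - 3 \left(\frac{F}{2} + \frac{3}{2}\right) = - 3 \left(\frac{3}{2} + \frac{F}{2}\right) = - \frac{9}{2} - \frac{3 F}{2}$)
$M{\left(f \right)} = -4$ ($M{\left(f \right)} = 2 \left(-2\right) = -4$)
$- 14 \left(-2 - M{\left(-2 \right)}\right) + w{\left(b{\left(-3,-4 \right)} \right)} = - 14 \left(-2 - -4\right) - \left(\frac{9}{2} + \frac{3 \left(\left(-4\right) \left(-3\right)\right)}{2}\right) = - 14 \left(-2 + 4\right) - \frac{45}{2} = \left(-14\right) 2 - \frac{45}{2} = -28 - \frac{45}{2} = - \frac{101}{2}$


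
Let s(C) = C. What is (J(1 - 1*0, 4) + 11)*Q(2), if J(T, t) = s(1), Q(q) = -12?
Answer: -144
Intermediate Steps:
J(T, t) = 1
(J(1 - 1*0, 4) + 11)*Q(2) = (1 + 11)*(-12) = 12*(-12) = -144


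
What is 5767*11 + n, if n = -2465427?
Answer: -2401990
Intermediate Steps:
5767*11 + n = 5767*11 - 2465427 = 63437 - 2465427 = -2401990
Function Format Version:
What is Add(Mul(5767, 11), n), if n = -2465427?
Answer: -2401990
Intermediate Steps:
Add(Mul(5767, 11), n) = Add(Mul(5767, 11), -2465427) = Add(63437, -2465427) = -2401990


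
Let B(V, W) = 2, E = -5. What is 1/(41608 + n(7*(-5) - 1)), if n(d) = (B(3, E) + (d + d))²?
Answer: 1/46508 ≈ 2.1502e-5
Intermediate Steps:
n(d) = (2 + 2*d)² (n(d) = (2 + (d + d))² = (2 + 2*d)²)
1/(41608 + n(7*(-5) - 1)) = 1/(41608 + 4*(1 + (7*(-5) - 1))²) = 1/(41608 + 4*(1 + (-35 - 1))²) = 1/(41608 + 4*(1 - 36)²) = 1/(41608 + 4*(-35)²) = 1/(41608 + 4*1225) = 1/(41608 + 4900) = 1/46508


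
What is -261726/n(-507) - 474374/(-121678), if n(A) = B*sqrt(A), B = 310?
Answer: 237187/60839 + 43621*I*sqrt(3)/2015 ≈ 3.8986 + 37.496*I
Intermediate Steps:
n(A) = 310*sqrt(A)
-261726/n(-507) - 474374/(-121678) = -261726*(-I*sqrt(3)/12090) - 474374/(-121678) = -261726*(-I*sqrt(3)/12090) - 474374*(-1/121678) = -261726*(-I*sqrt(3)/12090) + 237187/60839 = -(-43621)*I*sqrt(3)/2015 + 237187/60839 = 43621*I*sqrt(3)/2015 + 237187/60839 = 237187/60839 + 43621*I*sqrt(3)/2015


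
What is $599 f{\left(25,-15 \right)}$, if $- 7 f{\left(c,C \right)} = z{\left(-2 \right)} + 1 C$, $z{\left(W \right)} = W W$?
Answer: $\frac{6589}{7} \approx 941.29$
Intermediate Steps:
$z{\left(W \right)} = W^{2}$
$f{\left(c,C \right)} = - \frac{4}{7} - \frac{C}{7}$ ($f{\left(c,C \right)} = - \frac{\left(-2\right)^{2} + 1 C}{7} = - \frac{4 + C}{7} = - \frac{4}{7} - \frac{C}{7}$)
$599 f{\left(25,-15 \right)} = 599 \left(- \frac{4}{7} - - \frac{15}{7}\right) = 599 \left(- \frac{4}{7} + \frac{15}{7}\right) = 599 \cdot \frac{11}{7} = \frac{6589}{7}$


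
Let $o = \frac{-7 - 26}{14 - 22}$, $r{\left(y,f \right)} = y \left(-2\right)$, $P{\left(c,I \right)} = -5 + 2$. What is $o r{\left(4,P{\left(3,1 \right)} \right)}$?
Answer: $-33$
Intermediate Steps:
$P{\left(c,I \right)} = -3$
$r{\left(y,f \right)} = - 2 y$
$o = \frac{33}{8}$ ($o = - \frac{33}{-8} = \left(-33\right) \left(- \frac{1}{8}\right) = \frac{33}{8} \approx 4.125$)
$o r{\left(4,P{\left(3,1 \right)} \right)} = \frac{33 \left(\left(-2\right) 4\right)}{8} = \frac{33}{8} \left(-8\right) = -33$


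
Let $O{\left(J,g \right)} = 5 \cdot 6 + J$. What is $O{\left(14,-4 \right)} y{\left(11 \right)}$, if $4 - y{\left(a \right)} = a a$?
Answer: $-5148$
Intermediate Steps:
$y{\left(a \right)} = 4 - a^{2}$ ($y{\left(a \right)} = 4 - a a = 4 - a^{2}$)
$O{\left(J,g \right)} = 30 + J$
$O{\left(14,-4 \right)} y{\left(11 \right)} = \left(30 + 14\right) \left(4 - 11^{2}\right) = 44 \left(4 - 121\right) = 44 \left(-117\right) = -5148$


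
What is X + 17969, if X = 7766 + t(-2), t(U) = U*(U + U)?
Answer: 25743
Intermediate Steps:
t(U) = 2*U² (t(U) = U*(2*U) = 2*U²)
X = 7774 (X = 7766 + 2*(-2)² = 7766 + 2*4 = 7766 + 8 = 7774)
X + 17969 = 7774 + 17969 = 25743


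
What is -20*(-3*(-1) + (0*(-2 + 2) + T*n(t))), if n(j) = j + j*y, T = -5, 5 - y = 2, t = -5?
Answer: -2060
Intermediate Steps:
y = 3 (y = 5 - 1*2 = 5 - 2 = 3)
n(j) = 4*j (n(j) = j + j*3 = j + 3*j = 4*j)
-20*(-3*(-1) + (0*(-2 + 2) + T*n(t))) = -20*(-3*(-1) + (0*(-2 + 2) - 20*(-5))) = -20*(3 + (0*0 - 5*(-20))) = -20*(3 + (0 + 100)) = -20*(3 + 100) = -20*103 = -2060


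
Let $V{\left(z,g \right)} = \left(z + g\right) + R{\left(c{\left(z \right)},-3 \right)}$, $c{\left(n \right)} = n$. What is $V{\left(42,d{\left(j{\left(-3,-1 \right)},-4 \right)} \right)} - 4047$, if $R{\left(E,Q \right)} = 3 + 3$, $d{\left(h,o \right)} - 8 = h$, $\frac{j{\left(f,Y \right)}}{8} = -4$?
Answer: $-4023$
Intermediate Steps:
$j{\left(f,Y \right)} = -32$ ($j{\left(f,Y \right)} = 8 \left(-4\right) = -32$)
$d{\left(h,o \right)} = 8 + h$
$R{\left(E,Q \right)} = 6$
$V{\left(z,g \right)} = 6 + g + z$ ($V{\left(z,g \right)} = \left(z + g\right) + 6 = \left(g + z\right) + 6 = 6 + g + z$)
$V{\left(42,d{\left(j{\left(-3,-1 \right)},-4 \right)} \right)} - 4047 = \left(6 + \left(8 - 32\right) + 42\right) - 4047 = \left(6 - 24 + 42\right) - 4047 = 24 - 4047 = -4023$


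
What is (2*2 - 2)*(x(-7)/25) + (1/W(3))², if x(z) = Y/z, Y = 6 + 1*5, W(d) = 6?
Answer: -617/6300 ≈ -0.097937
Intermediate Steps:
Y = 11 (Y = 6 + 5 = 11)
x(z) = 11/z
(2*2 - 2)*(x(-7)/25) + (1/W(3))² = (2*2 - 2)*((11/(-7))/25) + (1/6)² = (4 - 2)*((11*(-⅐))*(1/25)) + (⅙)² = 2*(-11/7*1/25) + 1/36 = 2*(-11/175) + 1/36 = -22/175 + 1/36 = -617/6300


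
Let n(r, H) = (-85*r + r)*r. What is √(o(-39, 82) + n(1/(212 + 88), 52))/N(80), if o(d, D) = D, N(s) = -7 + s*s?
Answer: 67*√411/958950 ≈ 0.0014164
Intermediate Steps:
N(s) = -7 + s²
n(r, H) = -84*r² (n(r, H) = (-84*r)*r = -84*r²)
√(o(-39, 82) + n(1/(212 + 88), 52))/N(80) = √(82 - 84/(212 + 88)²)/(-7 + 80²) = √(82 - 84*(1/300)²)/(-7 + 6400) = √(82 - 84*(1/300)²)/6393 = √(82 - 84*1/90000)*(1/6393) = √(82 - 7/7500)*(1/6393) = √(614993/7500)*(1/6393) = (67*√411/150)*(1/6393) = 67*√411/958950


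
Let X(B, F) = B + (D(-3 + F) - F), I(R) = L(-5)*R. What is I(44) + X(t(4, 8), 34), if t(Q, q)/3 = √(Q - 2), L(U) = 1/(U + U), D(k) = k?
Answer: -37/5 + 3*√2 ≈ -3.1574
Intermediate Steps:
L(U) = 1/(2*U)
I(R) = -R/10 (I(R) = ((½)/(-5))*R = ((½)*(-⅕))*R = -R/10)
t(Q, q) = 3*√(-2 + Q) (t(Q, q) = 3*√(Q - 2) = 3*√(-2 + Q))
X(B, F) = -3 + B (X(B, F) = B + ((-3 + F) - F) = B - 3 = -3 + B)
I(44) + X(t(4, 8), 34) = -⅒*44 + (-3 + 3*√(-2 + 4)) = -22/5 + (-3 + 3*√2) = -37/5 + 3*√2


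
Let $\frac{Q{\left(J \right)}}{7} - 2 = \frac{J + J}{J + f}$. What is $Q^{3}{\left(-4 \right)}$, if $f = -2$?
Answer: $\frac{343000}{27} \approx 12704.0$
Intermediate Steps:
$Q{\left(J \right)} = 14 + \frac{14 J}{-2 + J}$ ($Q{\left(J \right)} = 14 + 7 \frac{J + J}{J - 2} = 14 + 7 \frac{2 J}{-2 + J} = 14 + \frac{14 J}{-2 + J}$)
$Q^{3}{\left(-4 \right)} = \left(\frac{28 \left(-1 - 4\right)}{-2 - 4}\right)^{3} = \left(28 \frac{1}{-6} \left(-5\right)\right)^{3} = \left(28 \left(- \frac{1}{6}\right) \left(-5\right)\right)^{3} = \left(\frac{70}{3}\right)^{3} = \frac{343000}{27}$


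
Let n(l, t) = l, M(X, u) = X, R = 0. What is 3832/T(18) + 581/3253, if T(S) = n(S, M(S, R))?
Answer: 6237977/29277 ≈ 213.07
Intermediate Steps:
T(S) = S
3832/T(18) + 581/3253 = 3832/18 + 581/3253 = 3832*(1/18) + 581*(1/3253) = 1916/9 + 581/3253 = 6237977/29277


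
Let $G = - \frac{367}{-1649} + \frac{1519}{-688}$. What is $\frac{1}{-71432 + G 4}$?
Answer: $- \frac{283628}{20262367631} \approx -1.3998 \cdot 10^{-5}$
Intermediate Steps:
$G = - \frac{2252335}{1134512}$ ($G = \left(-367\right) \left(- \frac{1}{1649}\right) + 1519 \left(- \frac{1}{688}\right) = \frac{367}{1649} - \frac{1519}{688} = - \frac{2252335}{1134512} \approx -1.9853$)
$\frac{1}{-71432 + G 4} = \frac{1}{-71432 - \frac{2252335}{283628}} = \frac{1}{- \frac{20262367631}{283628}} = - \frac{283628}{20262367631}$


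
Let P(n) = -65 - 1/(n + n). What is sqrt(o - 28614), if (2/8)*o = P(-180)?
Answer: I*sqrt(25986590)/30 ≈ 169.92*I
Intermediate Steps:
P(n) = -65 - 1/(2*n)
o = -23399/90 (o = 4*(-65 - 1/2/(-180)) = 4*(-65 - 1/2*(-1/180)) = 4*(-65 + 1/360) = 4*(-23399/360) = -23399/90 ≈ -259.99)
sqrt(o - 28614) = sqrt(-23399/90 - 28614) = sqrt(-2598659/90) = I*sqrt(25986590)/30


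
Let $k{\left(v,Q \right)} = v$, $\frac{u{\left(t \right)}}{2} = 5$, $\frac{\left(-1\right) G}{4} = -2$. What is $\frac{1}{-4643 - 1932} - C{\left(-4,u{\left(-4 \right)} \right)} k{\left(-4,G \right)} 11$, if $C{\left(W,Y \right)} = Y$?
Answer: $\frac{2892999}{6575} \approx 440.0$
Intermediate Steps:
$G = 8$ ($G = \left(-4\right) \left(-2\right) = 8$)
$u{\left(t \right)} = 10$ ($u{\left(t \right)} = 2 \cdot 5 = 10$)
$\frac{1}{-4643 - 1932} - C{\left(-4,u{\left(-4 \right)} \right)} k{\left(-4,G \right)} 11 = \frac{1}{-4643 - 1932} - 10 \left(-4\right) 11 = \frac{1}{-6575} - \left(-40\right) 11 = - \frac{1}{6575} - -440 = - \frac{1}{6575} + 440 = \frac{2892999}{6575}$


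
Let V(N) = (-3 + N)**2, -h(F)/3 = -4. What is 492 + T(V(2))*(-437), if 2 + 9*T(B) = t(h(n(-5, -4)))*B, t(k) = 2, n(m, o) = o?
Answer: 492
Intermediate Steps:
h(F) = 12 (h(F) = -3*(-4) = 12)
T(B) = -2/9 + 2*B/9 (T(B) = -2/9 + (2*B)/9 = -2/9 + 2*B/9)
492 + T(V(2))*(-437) = 492 + (-2/9 + 2*(-3 + 2)**2/9)*(-437) = 492 + (-2/9 + (2/9)*(-1)**2)*(-437) = 492 + (-2/9 + (2/9)*1)*(-437) = 492 + (-2/9 + 2/9)*(-437) = 492 + 0*(-437) = 492 + 0 = 492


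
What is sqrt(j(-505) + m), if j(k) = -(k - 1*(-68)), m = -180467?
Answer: I*sqrt(180030) ≈ 424.3*I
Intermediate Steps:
j(k) = -68 - k (j(k) = -(k + 68) = -(68 + k) = -68 - k)
sqrt(j(-505) + m) = sqrt((-68 - 1*(-505)) - 180467) = sqrt((-68 + 505) - 180467) = sqrt(437 - 180467) = sqrt(-180030) = I*sqrt(180030)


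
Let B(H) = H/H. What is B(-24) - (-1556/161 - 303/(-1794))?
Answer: 43935/4186 ≈ 10.496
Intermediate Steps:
B(H) = 1
B(-24) - (-1556/161 - 303/(-1794)) = 1 - (-1556/161 - 303/(-1794)) = 1 - (-1556*1/161 - 303*(-1/1794)) = 1 - (-1556/161 + 101/598) = 1 - 1*(-39749/4186) = 1 + 39749/4186 = 43935/4186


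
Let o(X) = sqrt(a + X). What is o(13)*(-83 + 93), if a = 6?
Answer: 10*sqrt(19) ≈ 43.589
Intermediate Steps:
o(X) = sqrt(6 + X)
o(13)*(-83 + 93) = sqrt(6 + 13)*(-83 + 93) = sqrt(19)*10 = 10*sqrt(19)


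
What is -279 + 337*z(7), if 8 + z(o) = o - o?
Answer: -2975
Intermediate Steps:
z(o) = -8 (z(o) = -8 + (o - o) = -8 + 0 = -8)
-279 + 337*z(7) = -279 + 337*(-8) = -279 - 2696 = -2975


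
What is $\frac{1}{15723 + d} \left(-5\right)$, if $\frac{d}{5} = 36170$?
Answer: $- \frac{5}{196573} \approx -2.5436 \cdot 10^{-5}$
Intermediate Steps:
$d = 180850$ ($d = 5 \cdot 36170 = 180850$)
$\frac{1}{15723 + d} \left(-5\right) = \frac{1}{15723 + 180850} \left(-5\right) = \frac{1}{196573} \left(-5\right) = - \frac{5}{196573}$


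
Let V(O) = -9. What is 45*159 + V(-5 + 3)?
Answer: 7146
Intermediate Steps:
45*159 + V(-5 + 3) = 45*159 - 9 = 7155 - 9 = 7146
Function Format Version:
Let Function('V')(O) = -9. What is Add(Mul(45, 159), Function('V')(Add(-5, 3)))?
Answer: 7146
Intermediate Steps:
Add(Mul(45, 159), Function('V')(Add(-5, 3))) = Add(Mul(45, 159), -9) = Add(7155, -9) = 7146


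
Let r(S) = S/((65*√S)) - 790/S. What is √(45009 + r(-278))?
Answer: √(3674371779650 + 1255865*I*√278)/9035 ≈ 212.16 + 0.00060453*I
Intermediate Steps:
r(S) = -790/S + √S/65 (r(S) = S*(1/(65*√S)) - 790/S = √S/65 - 790/S = -790/S + √S/65)
√(45009 + r(-278)) = √(45009 + (1/65)*(-51350 + (-278)^(3/2))/(-278)) = √(45009 + (1/65)*(-1/278)*(-51350 - 278*I*√278)) = √(45009 + (395/139 + I*√278/65)) = √(6256646/139 + I*√278/65)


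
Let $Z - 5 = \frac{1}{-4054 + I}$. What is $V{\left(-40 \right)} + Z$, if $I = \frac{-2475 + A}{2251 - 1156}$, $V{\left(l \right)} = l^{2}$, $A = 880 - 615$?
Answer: $\frac{1425669921}{888268} \approx 1605.0$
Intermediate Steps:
$A = 265$
$I = - \frac{442}{219}$ ($I = \frac{-2475 + 265}{2251 - 1156} = - \frac{2210}{1095} = \left(-2210\right) \frac{1}{1095} = - \frac{442}{219} \approx -2.0183$)
$Z = \frac{4441121}{888268}$ ($Z = 5 + \frac{1}{-4054 - \frac{442}{219}} = 5 + \frac{1}{- \frac{888268}{219}} = 5 - \frac{219}{888268} = \frac{4441121}{888268} \approx 4.9998$)
$V{\left(-40 \right)} + Z = \left(-40\right)^{2} + \frac{4441121}{888268} = 1600 + \frac{4441121}{888268} = \frac{1425669921}{888268}$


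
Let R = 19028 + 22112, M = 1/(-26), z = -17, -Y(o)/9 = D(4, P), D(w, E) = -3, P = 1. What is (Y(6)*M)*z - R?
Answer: -1069181/26 ≈ -41122.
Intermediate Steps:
Y(o) = 27 (Y(o) = -9*(-3) = 27)
M = -1/26 ≈ -0.038462
R = 41140
(Y(6)*M)*z - R = (27*(-1/26))*(-17) - 1*41140 = -27/26*(-17) - 41140 = 459/26 - 41140 = -1069181/26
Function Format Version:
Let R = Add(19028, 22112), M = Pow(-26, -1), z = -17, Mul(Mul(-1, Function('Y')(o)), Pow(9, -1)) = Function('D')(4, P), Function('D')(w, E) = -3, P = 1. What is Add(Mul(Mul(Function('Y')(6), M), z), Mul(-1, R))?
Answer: Rational(-1069181, 26) ≈ -41122.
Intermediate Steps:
Function('Y')(o) = 27 (Function('Y')(o) = Mul(-9, -3) = 27)
M = Rational(-1, 26) ≈ -0.038462
R = 41140
Add(Mul(Mul(Function('Y')(6), M), z), Mul(-1, R)) = Add(Mul(Mul(27, Rational(-1, 26)), -17), Mul(-1, 41140)) = Add(Mul(Rational(-27, 26), -17), -41140) = Add(Rational(459, 26), -41140) = Rational(-1069181, 26)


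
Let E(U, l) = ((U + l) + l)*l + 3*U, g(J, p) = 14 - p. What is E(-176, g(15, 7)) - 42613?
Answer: -44275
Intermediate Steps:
E(U, l) = 3*U + l*(U + 2*l) (E(U, l) = (U + 2*l)*l + 3*U = l*(U + 2*l) + 3*U = 3*U + l*(U + 2*l))
E(-176, g(15, 7)) - 42613 = (2*(14 - 1*7)² + 3*(-176) - 176*(14 - 1*7)) - 42613 = (2*(14 - 7)² - 528 - 176*(14 - 7)) - 42613 = (2*7² - 528 - 176*7) - 42613 = (2*49 - 528 - 1232) - 42613 = (98 - 528 - 1232) - 42613 = -1662 - 42613 = -44275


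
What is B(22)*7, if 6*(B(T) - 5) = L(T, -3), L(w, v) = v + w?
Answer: 343/6 ≈ 57.167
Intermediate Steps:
B(T) = 9/2 + T/6 (B(T) = 5 + (-3 + T)/6 = 5 + (-1/2 + T/6) = 9/2 + T/6)
B(22)*7 = (9/2 + (1/6)*22)*7 = (9/2 + 11/3)*7 = (49/6)*7 = 343/6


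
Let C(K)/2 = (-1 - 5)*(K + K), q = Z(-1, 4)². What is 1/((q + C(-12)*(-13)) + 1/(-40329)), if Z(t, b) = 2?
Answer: -40329/150830461 ≈ -0.00026738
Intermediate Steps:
q = 4 (q = 2² = 4)
C(K) = -24*K (C(K) = 2*((-1 - 5)*(K + K)) = 2*(-12*K) = -24*K)
1/((q + C(-12)*(-13)) + 1/(-40329)) = 1/((4 - 24*(-12)*(-13)) + 1/(-40329)) = 1/((4 + 288*(-13)) - 1/40329) = 1/((4 - 3744) - 1/40329) = 1/(-3740 - 1/40329) = 1/(-150830461/40329) = -40329/150830461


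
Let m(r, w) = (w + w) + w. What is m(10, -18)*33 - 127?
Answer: -1909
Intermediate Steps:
m(r, w) = 3*w (m(r, w) = 2*w + w = 3*w)
m(10, -18)*33 - 127 = (3*(-18))*33 - 127 = -54*33 - 127 = -1782 - 127 = -1909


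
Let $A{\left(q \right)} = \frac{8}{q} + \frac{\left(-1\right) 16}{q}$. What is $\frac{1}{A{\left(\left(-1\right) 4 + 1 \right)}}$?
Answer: $\frac{3}{8} \approx 0.375$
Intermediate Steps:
$A{\left(q \right)} = - \frac{8}{q}$ ($A{\left(q \right)} = \frac{8}{q} - \frac{16}{q} = - \frac{8}{q}$)
$\frac{1}{A{\left(\left(-1\right) 4 + 1 \right)}} = \frac{1}{\left(-8\right) \frac{1}{\left(-1\right) 4 + 1}} = \frac{1}{\left(-8\right) \frac{1}{-4 + 1}} = \frac{1}{\left(-8\right) \frac{1}{-3}} = \frac{1}{\left(-8\right) \left(- \frac{1}{3}\right)} = \frac{1}{\frac{8}{3}} = \frac{3}{8}$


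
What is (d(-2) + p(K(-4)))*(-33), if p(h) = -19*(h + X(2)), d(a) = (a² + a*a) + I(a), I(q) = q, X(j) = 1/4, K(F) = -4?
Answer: -10197/4 ≈ -2549.3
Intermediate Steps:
X(j) = ¼
d(a) = a + 2*a² (d(a) = (a² + a*a) + a = (a² + a²) + a = 2*a² + a = a + 2*a²)
p(h) = -19/4 - 19*h (p(h) = -19*(h + ¼) = -19*(¼ + h) = -19/4 - 19*h)
(d(-2) + p(K(-4)))*(-33) = (-2*(1 + 2*(-2)) + (-19/4 - 19*(-4)))*(-33) = (-2*(1 - 4) + (-19/4 + 76))*(-33) = (-2*(-3) + 285/4)*(-33) = (6 + 285/4)*(-33) = (309/4)*(-33) = -10197/4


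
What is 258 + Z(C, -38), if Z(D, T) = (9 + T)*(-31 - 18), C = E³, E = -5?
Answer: 1679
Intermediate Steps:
C = -125 (C = (-5)³ = -125)
Z(D, T) = -441 - 49*T (Z(D, T) = (9 + T)*(-49) = -441 - 49*T)
258 + Z(C, -38) = 258 + (-441 - 49*(-38)) = 258 + (-441 + 1862) = 258 + 1421 = 1679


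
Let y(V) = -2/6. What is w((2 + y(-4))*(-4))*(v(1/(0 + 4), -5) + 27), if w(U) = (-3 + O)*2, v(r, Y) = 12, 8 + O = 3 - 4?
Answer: -936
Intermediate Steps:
O = -9 (O = -8 + (3 - 4) = -8 - 1 = -9)
y(V) = -⅓ (y(V) = -2*⅙ = -⅓)
w(U) = -24 (w(U) = (-3 - 9)*2 = -12*2 = -24)
w((2 + y(-4))*(-4))*(v(1/(0 + 4), -5) + 27) = -24*(12 + 27) = -24*39 = -936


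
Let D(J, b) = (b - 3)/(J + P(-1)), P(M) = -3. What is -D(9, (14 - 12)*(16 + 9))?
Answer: -47/6 ≈ -7.8333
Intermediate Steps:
D(J, b) = (-3 + b)/(-3 + J) (D(J, b) = (b - 3)/(J - 3) = (-3 + b)/(-3 + J))
-D(9, (14 - 12)*(16 + 9)) = -(-3 + (14 - 12)*(16 + 9))/(-3 + 9) = -(-3 + 2*25)/6 = -(-3 + 50)/6 = -47/6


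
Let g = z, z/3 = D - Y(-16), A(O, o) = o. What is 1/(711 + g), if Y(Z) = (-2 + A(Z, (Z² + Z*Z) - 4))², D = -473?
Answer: -1/768816 ≈ -1.3007e-6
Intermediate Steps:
Y(Z) = (-6 + 2*Z²)² (Y(Z) = (-2 + ((Z² + Z*Z) - 4))² = (-2 + ((Z² + Z²) - 4))² = (-2 + (2*Z² - 4))² = (-2 + (-4 + 2*Z²))² = (-6 + 2*Z²)²)
z = -769527 (z = 3*(-473 - 4*(-3 + (-16)²)²) = 3*(-473 - 4*(-3 + 256)²) = 3*(-473 - 4*253²) = 3*(-473 - 4*64009) = 3*(-473 - 1*256036) = 3*(-473 - 256036) = 3*(-256509) = -769527)
g = -769527
1/(711 + g) = 1/(711 - 769527) = 1/(-768816) = -1/768816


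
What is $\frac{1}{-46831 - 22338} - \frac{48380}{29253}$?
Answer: $- \frac{3346425473}{2023400757} \approx -1.6539$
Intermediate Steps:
$\frac{1}{-46831 - 22338} - \frac{48380}{29253} = \frac{1}{-69169} - 48380 \cdot \frac{1}{29253} = - \frac{1}{69169} - \frac{48380}{29253} = - \frac{3346425473}{2023400757}$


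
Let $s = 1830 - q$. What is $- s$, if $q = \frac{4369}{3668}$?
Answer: $- \frac{6708071}{3668} \approx -1828.8$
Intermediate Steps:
$q = \frac{4369}{3668}$ ($q = 4369 \cdot \frac{1}{3668} = \frac{4369}{3668} \approx 1.1911$)
$s = \frac{6708071}{3668}$ ($s = 1830 - \frac{4369}{3668} = \frac{6708071}{3668} \approx 1828.8$)
$- s = \left(-1\right) \frac{6708071}{3668} = - \frac{6708071}{3668}$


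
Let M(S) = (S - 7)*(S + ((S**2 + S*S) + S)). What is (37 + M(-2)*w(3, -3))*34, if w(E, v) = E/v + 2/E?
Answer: 1666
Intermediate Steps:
w(E, v) = 2/E + E/v
M(S) = (-7 + S)*(2*S + 2*S**2) (M(S) = (-7 + S)*(S + ((S**2 + S**2) + S)) = (-7 + S)*(S + (2*S**2 + S)) = (-7 + S)*(S + (S + 2*S**2)) = (-7 + S)*(2*S + 2*S**2))
(37 + M(-2)*w(3, -3))*34 = (37 + (2*(-2)*(-7 + (-2)**2 - 6*(-2)))*(2/3 + 3/(-3)))*34 = (37 + (2*(-2)*(-7 + 4 + 12))*(2*(1/3) + 3*(-1/3)))*34 = (37 + (2*(-2)*9)*(2/3 - 1))*34 = (37 - 36*(-1/3))*34 = (37 + 12)*34 = 49*34 = 1666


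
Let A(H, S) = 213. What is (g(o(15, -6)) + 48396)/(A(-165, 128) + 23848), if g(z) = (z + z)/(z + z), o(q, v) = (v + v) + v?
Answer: 48397/24061 ≈ 2.0114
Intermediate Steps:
o(q, v) = 3*v (o(q, v) = 2*v + v = 3*v)
g(z) = 1 (g(z) = (2*z)/((2*z)) = (2*z)*(1/(2*z)) = 1)
(g(o(15, -6)) + 48396)/(A(-165, 128) + 23848) = (1 + 48396)/(213 + 23848) = 48397/24061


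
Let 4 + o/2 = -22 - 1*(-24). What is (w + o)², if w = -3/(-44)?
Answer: 29929/1936 ≈ 15.459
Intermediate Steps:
o = -4 (o = -8 + 2*(-22 - 1*(-24)) = -8 + 2*(-22 + 24) = -8 + 2*2 = -8 + 4 = -4)
w = 3/44 (w = -3*(-1/44) = 3/44 ≈ 0.068182)
(w + o)² = (3/44 - 4)² = (-173/44)² = 29929/1936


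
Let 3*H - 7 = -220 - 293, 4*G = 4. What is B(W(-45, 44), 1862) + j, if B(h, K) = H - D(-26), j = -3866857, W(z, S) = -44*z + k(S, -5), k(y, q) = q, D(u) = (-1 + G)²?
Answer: -11601077/3 ≈ -3.8670e+6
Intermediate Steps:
G = 1 (G = (¼)*4 = 1)
D(u) = 0 (D(u) = (-1 + 1)² = 0² = 0)
W(z, S) = -5 - 44*z (W(z, S) = -44*z - 5 = -5 - 44*z)
H = -506/3 (H = 7/3 + (-220 - 293)/3 = 7/3 + (⅓)*(-513) = 7/3 - 171 = -506/3 ≈ -168.67)
B(h, K) = -506/3 (B(h, K) = -506/3 - 1*0 = -506/3 + 0 = -506/3)
B(W(-45, 44), 1862) + j = -506/3 - 3866857 = -11601077/3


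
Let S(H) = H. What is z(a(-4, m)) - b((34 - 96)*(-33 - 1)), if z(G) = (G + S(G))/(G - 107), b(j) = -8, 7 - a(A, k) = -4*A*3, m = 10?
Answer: 633/74 ≈ 8.5540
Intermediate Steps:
a(A, k) = 7 + 12*A (a(A, k) = 7 - (-4*A)*3 = 7 - (-12)*A = 7 + 12*A)
z(G) = 2*G/(-107 + G) (z(G) = (G + G)/(G - 107) = (2*G)/(-107 + G) = 2*G/(-107 + G))
z(a(-4, m)) - b((34 - 96)*(-33 - 1)) = 2*(7 + 12*(-4))/(-107 + (7 + 12*(-4))) - 1*(-8) = 2*(7 - 48)/(-107 + (7 - 48)) + 8 = 2*(-41)/(-107 - 41) + 8 = 2*(-41)/(-148) + 8 = 2*(-41)*(-1/148) + 8 = 41/74 + 8 = 633/74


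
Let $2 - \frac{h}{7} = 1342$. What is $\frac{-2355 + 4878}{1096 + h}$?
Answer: $- \frac{2523}{8284} \approx -0.30456$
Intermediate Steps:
$h = -9380$ ($h = 14 - 9394 = -9380$)
$\frac{-2355 + 4878}{1096 + h} = \frac{-2355 + 4878}{1096 - 9380} = \frac{2523}{-8284} = 2523 \left(- \frac{1}{8284}\right) = - \frac{2523}{8284}$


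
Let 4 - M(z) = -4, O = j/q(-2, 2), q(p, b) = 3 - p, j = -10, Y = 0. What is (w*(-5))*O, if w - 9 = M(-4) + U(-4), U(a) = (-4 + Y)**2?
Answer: 330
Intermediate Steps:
O = -2 (O = -10/(3 - 1*(-2)) = -10/(3 + 2) = -10/5 = -10*1/5 = -2)
M(z) = 8 (M(z) = 4 - 1*(-4) = 4 + 4 = 8)
U(a) = 16 (U(a) = (-4 + 0)**2 = (-4)**2 = 16)
w = 33 (w = 9 + (8 + 16) = 9 + 24 = 33)
(w*(-5))*O = (33*(-5))*(-2) = -165*(-2) = 330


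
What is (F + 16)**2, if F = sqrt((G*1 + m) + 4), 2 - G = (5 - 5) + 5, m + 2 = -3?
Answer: 252 + 64*I ≈ 252.0 + 64.0*I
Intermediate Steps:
m = -5 (m = -2 - 3 = -5)
G = -3 (G = 2 - ((5 - 5) + 5) = 2 - (0 + 5) = 2 - 1*5 = 2 - 5 = -3)
F = 2*I (F = sqrt((-3*1 - 5) + 4) = sqrt((-3 - 5) + 4) = sqrt(-8 + 4) = sqrt(-4) = 2*I ≈ 2.0*I)
(F + 16)**2 = (2*I + 16)**2 = (16 + 2*I)**2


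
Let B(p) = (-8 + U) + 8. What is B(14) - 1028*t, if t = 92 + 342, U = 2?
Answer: -446150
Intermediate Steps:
t = 434
B(p) = 2 (B(p) = (-8 + 2) + 8 = -6 + 8 = 2)
B(14) - 1028*t = 2 - 1028*434 = 2 - 446152 = -446150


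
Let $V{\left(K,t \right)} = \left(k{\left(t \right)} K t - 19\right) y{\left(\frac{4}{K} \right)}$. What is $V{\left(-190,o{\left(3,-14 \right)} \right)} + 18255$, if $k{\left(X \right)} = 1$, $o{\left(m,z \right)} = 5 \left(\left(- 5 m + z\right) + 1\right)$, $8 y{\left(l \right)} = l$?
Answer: $\frac{363701}{20} \approx 18185.0$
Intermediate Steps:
$y{\left(l \right)} = \frac{l}{8}$
$o{\left(m,z \right)} = 5 - 25 m + 5 z$ ($o{\left(m,z \right)} = 5 \left(\left(z - 5 m\right) + 1\right) = 5 \left(1 + z - 5 m\right) = 5 - 25 m + 5 z$)
$V{\left(K,t \right)} = \frac{-19 + K t}{2 K}$ ($V{\left(K,t \right)} = \left(1 K t - 19\right) \frac{4 \frac{1}{K}}{8} = \left(K t - 19\right) \frac{1}{2 K} = \left(-19 + K t\right) \frac{1}{2 K} = \frac{-19 + K t}{2 K}$)
$V{\left(-190,o{\left(3,-14 \right)} \right)} + 18255 = \frac{-19 - 190 \left(5 - 75 + 5 \left(-14\right)\right)}{2 \left(-190\right)} + 18255 = \frac{1}{2} \left(- \frac{1}{190}\right) \left(-19 - 190 \left(5 - 75 - 70\right)\right) + 18255 = \frac{1}{2} \left(- \frac{1}{190}\right) \left(-19 - -26600\right) + 18255 = \frac{1}{2} \left(- \frac{1}{190}\right) \left(-19 + 26600\right) + 18255 = \frac{1}{2} \left(- \frac{1}{190}\right) 26581 + 18255 = - \frac{1399}{20} + 18255 = \frac{363701}{20}$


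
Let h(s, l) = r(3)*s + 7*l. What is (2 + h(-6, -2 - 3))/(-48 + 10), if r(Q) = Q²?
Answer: 87/38 ≈ 2.2895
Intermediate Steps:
h(s, l) = 7*l + 9*s (h(s, l) = 3²*s + 7*l = 9*s + 7*l = 7*l + 9*s)
(2 + h(-6, -2 - 3))/(-48 + 10) = (2 + (7*(-2 - 3) + 9*(-6)))/(-48 + 10) = (2 + (7*(-5) - 54))/(-38) = (2 + (-35 - 54))*(-1/38) = (2 - 89)*(-1/38) = -87*(-1/38) = 87/38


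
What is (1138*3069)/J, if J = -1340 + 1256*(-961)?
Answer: -1746261/604178 ≈ -2.8903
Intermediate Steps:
J = -1208356 (J = -1340 - 1207016 = -1208356)
(1138*3069)/J = (1138*3069)/(-1208356) = 3492522*(-1/1208356) = -1746261/604178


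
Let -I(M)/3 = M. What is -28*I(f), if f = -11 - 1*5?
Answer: -1344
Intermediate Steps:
f = -16 (f = -11 - 5 = -16)
I(M) = -3*M
-28*I(f) = -(-84)*(-16) = -28*48 = -1344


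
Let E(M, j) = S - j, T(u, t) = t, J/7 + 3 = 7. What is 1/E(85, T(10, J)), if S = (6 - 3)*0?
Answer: -1/28 ≈ -0.035714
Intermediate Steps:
J = 28 (J = -21 + 7*7 = -21 + 49 = 28)
S = 0 (S = 3*0 = 0)
E(M, j) = -j (E(M, j) = 0 - j = -j)
1/E(85, T(10, J)) = 1/(-1*28) = 1/(-28) = -1/28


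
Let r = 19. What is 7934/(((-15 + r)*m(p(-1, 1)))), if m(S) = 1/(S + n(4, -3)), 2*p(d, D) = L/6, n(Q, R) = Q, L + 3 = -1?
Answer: 43637/6 ≈ 7272.8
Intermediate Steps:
L = -4 (L = -3 - 1 = -4)
p(d, D) = -1/3 (p(d, D) = (-4/6)/2 = (-4*1/6)/2 = (1/2)*(-2/3) = -1/3)
m(S) = 1/(4 + S) (m(S) = 1/(S + 4) = 1/(4 + S))
7934/(((-15 + r)*m(p(-1, 1)))) = 7934/(((-15 + 19)/(4 - 1/3))) = 7934/((4/(11/3))) = 7934/((4*(3/11))) = 7934/(12/11) = 7934*(11/12) = 43637/6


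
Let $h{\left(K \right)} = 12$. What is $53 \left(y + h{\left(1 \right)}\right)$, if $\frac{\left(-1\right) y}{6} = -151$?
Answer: $48654$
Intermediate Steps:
$y = 906$ ($y = \left(-6\right) \left(-151\right) = 906$)
$53 \left(y + h{\left(1 \right)}\right) = 53 \left(906 + 12\right) = 53 \cdot 918 = 48654$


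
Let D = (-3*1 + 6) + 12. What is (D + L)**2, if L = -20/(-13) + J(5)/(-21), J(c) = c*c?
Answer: 17556100/74529 ≈ 235.56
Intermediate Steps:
J(c) = c**2
L = 95/273 (L = -20/(-13) + 5**2/(-21) = -20*(-1/13) + 25*(-1/21) = 20/13 - 25/21 = 95/273 ≈ 0.34799)
D = 15 (D = (-3 + 6) + 12 = 3 + 12 = 15)
(D + L)**2 = (15 + 95/273)**2 = (4190/273)**2 = 17556100/74529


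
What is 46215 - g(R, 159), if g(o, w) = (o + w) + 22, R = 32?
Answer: 46002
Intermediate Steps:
g(o, w) = 22 + o + w
46215 - g(R, 159) = 46215 - (22 + 32 + 159) = 46215 - 1*213 = 46215 - 213 = 46002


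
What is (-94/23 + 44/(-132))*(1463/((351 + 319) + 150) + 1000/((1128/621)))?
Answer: -1298461921/531852 ≈ -2441.4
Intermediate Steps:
(-94/23 + 44/(-132))*(1463/((351 + 319) + 150) + 1000/((1128/621))) = (-94*1/23 + 44*(-1/132))*(1463/(670 + 150) + 1000/((1128*(1/621)))) = (-94/23 - ⅓)*(1463/820 + 1000/(376/207)) = -305*(1463*(1/820) + 1000*(207/376))/69 = -305*(1463/820 + 25875/47)/69 = -305/69*21286261/38540 = -1298461921/531852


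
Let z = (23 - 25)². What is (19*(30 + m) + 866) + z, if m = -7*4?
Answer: 908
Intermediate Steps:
z = 4 (z = (-2)² = 4)
m = -28
(19*(30 + m) + 866) + z = (19*(30 - 28) + 866) + 4 = (19*2 + 866) + 4 = (38 + 866) + 4 = 904 + 4 = 908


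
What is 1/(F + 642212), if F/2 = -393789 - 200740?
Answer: -1/546846 ≈ -1.8287e-6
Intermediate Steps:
F = -1189058 (F = 2*(-393789 - 200740) = 2*(-594529) = -1189058)
1/(F + 642212) = 1/(-1189058 + 642212) = 1/(-546846) = -1/546846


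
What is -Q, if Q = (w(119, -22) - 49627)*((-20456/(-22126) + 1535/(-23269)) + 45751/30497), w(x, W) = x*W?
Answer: 967457306132971920/7850688608659 ≈ 1.2323e+5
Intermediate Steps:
w(x, W) = W*x
Q = -967457306132971920/7850688608659 (Q = (-22*119 - 49627)*((-20456/(-22126) + 1535/(-23269)) + 45751/30497) = (-2618 - 49627)*((-20456*(-1/22126) + 1535*(-1/23269)) + 45751*(1/30497)) = -52245*((10228/11063 - 1535/23269) + 45751/30497) = -52245*(221013627/257424947 + 45751/30497) = -52245*18517701332816/7850688608659 = -967457306132971920/7850688608659 ≈ -1.2323e+5)
-Q = -1*(-967457306132971920/7850688608659) = 967457306132971920/7850688608659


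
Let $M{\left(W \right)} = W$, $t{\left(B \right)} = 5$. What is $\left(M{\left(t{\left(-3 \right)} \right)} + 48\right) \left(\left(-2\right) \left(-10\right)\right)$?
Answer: $1060$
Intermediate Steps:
$\left(M{\left(t{\left(-3 \right)} \right)} + 48\right) \left(\left(-2\right) \left(-10\right)\right) = \left(5 + 48\right) \left(\left(-2\right) \left(-10\right)\right) = 53 \cdot 20 = 1060$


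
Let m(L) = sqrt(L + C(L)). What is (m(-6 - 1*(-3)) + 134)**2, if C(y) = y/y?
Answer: (134 + I*sqrt(2))**2 ≈ 17954.0 + 379.0*I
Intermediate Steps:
C(y) = 1
m(L) = sqrt(1 + L) (m(L) = sqrt(L + 1) = sqrt(1 + L))
(m(-6 - 1*(-3)) + 134)**2 = (sqrt(1 + (-6 - 1*(-3))) + 134)**2 = (sqrt(1 + (-6 + 3)) + 134)**2 = (sqrt(1 - 3) + 134)**2 = (sqrt(-2) + 134)**2 = (I*sqrt(2) + 134)**2 = (134 + I*sqrt(2))**2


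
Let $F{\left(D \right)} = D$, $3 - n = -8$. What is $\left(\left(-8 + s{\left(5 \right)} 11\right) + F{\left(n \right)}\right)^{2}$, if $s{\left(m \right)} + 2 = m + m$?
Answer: $8281$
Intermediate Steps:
$s{\left(m \right)} = -2 + 2 m$ ($s{\left(m \right)} = -2 + \left(m + m\right) = -2 + 2 m$)
$n = 11$ ($n = 3 - -8 = 3 + 8 = 11$)
$\left(\left(-8 + s{\left(5 \right)} 11\right) + F{\left(n \right)}\right)^{2} = \left(\left(-8 + \left(-2 + 2 \cdot 5\right) 11\right) + 11\right)^{2} = \left(\left(-8 + \left(-2 + 10\right) 11\right) + 11\right)^{2} = \left(\left(-8 + 8 \cdot 11\right) + 11\right)^{2} = \left(\left(-8 + 88\right) + 11\right)^{2} = \left(80 + 11\right)^{2} = 91^{2} = 8281$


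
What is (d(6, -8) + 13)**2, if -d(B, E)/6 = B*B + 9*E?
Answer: 52441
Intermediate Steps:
d(B, E) = -54*E - 6*B**2 (d(B, E) = -6*(B*B + 9*E) = -6*(B**2 + 9*E) = -54*E - 6*B**2)
(d(6, -8) + 13)**2 = ((-54*(-8) - 6*6**2) + 13)**2 = ((432 - 6*36) + 13)**2 = ((432 - 216) + 13)**2 = (216 + 13)**2 = 229**2 = 52441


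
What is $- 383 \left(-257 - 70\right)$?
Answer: $125241$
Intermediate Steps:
$- 383 \left(-257 - 70\right) = \left(-383\right) \left(-327\right) = 125241$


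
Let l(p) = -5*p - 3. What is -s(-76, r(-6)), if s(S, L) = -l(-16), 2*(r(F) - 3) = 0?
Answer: 77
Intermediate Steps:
r(F) = 3 (r(F) = 3 + (½)*0 = 3 + 0 = 3)
l(p) = -3 - 5*p
s(S, L) = -77 (s(S, L) = -(-3 - 5*(-16)) = -(-3 + 80) = -1*77 = -77)
-s(-76, r(-6)) = -1*(-77) = 77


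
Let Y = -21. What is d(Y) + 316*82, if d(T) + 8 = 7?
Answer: 25911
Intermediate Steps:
d(T) = -1 (d(T) = -8 + 7 = -1)
d(Y) + 316*82 = -1 + 316*82 = -1 + 25912 = 25911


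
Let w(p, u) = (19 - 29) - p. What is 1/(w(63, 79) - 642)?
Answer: -1/715 ≈ -0.0013986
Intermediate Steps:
w(p, u) = -10 - p
1/(w(63, 79) - 642) = 1/((-10 - 1*63) - 642) = 1/((-10 - 63) - 642) = 1/(-73 - 642) = 1/(-715) = -1/715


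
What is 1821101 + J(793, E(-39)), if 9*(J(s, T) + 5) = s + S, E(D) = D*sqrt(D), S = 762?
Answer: 16391419/9 ≈ 1.8213e+6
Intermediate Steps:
E(D) = D**(3/2)
J(s, T) = 239/3 + s/9 (J(s, T) = -5 + (s + 762)/9 = -5 + (762 + s)/9 = -5 + (254/3 + s/9) = 239/3 + s/9)
1821101 + J(793, E(-39)) = 1821101 + (239/3 + (1/9)*793) = 1821101 + (239/3 + 793/9) = 1821101 + 1510/9 = 16391419/9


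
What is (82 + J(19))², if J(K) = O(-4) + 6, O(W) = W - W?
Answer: 7744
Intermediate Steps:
O(W) = 0
J(K) = 6 (J(K) = 0 + 6 = 6)
(82 + J(19))² = (82 + 6)² = 88² = 7744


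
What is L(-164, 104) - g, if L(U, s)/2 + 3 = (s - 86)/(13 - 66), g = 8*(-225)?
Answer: 95046/53 ≈ 1793.3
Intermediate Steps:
g = -1800
L(U, s) = -146/53 - 2*s/53 (L(U, s) = -6 + 2*((s - 86)/(13 - 66)) = -6 + 2*((-86 + s)/(-53)) = -6 + 2*((-86 + s)*(-1/53)) = -6 + 2*(86/53 - s/53) = -6 + (172/53 - 2*s/53) = -146/53 - 2*s/53)
L(-164, 104) - g = (-146/53 - 2/53*104) - 1*(-1800) = (-146/53 - 208/53) + 1800 = -354/53 + 1800 = 95046/53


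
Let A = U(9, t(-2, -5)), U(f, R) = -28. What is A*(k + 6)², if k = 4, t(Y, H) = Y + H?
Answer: -2800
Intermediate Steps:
t(Y, H) = H + Y
A = -28
A*(k + 6)² = -28*(4 + 6)² = -28*10² = -28*100 = -2800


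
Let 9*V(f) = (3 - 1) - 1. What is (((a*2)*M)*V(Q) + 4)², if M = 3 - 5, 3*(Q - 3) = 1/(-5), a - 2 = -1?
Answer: 1024/81 ≈ 12.642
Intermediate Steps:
a = 1 (a = 2 - 1 = 1)
Q = 44/15 (Q = 3 + (⅓)/(-5) = 3 + (⅓)*(-⅕) = 3 - 1/15 = 44/15 ≈ 2.9333)
M = -2
V(f) = ⅑ (V(f) = ((3 - 1) - 1)/9 = (2 - 1)/9 = (⅑)*1 = ⅑)
(((a*2)*M)*V(Q) + 4)² = (((1*2)*(-2))*(⅑) + 4)² = ((2*(-2))*(⅑) + 4)² = (-4*⅑ + 4)² = (-4/9 + 4)² = (32/9)² = 1024/81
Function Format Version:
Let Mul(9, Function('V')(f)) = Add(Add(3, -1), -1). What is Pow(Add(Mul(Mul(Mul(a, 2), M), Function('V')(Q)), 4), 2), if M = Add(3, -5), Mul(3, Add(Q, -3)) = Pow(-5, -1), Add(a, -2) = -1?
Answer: Rational(1024, 81) ≈ 12.642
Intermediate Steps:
a = 1 (a = Add(2, -1) = 1)
Q = Rational(44, 15) (Q = Add(3, Mul(Rational(1, 3), Pow(-5, -1))) = Add(3, Mul(Rational(1, 3), Rational(-1, 5))) = Add(3, Rational(-1, 15)) = Rational(44, 15) ≈ 2.9333)
M = -2
Function('V')(f) = Rational(1, 9) (Function('V')(f) = Mul(Rational(1, 9), Add(Add(3, -1), -1)) = Mul(Rational(1, 9), Add(2, -1)) = Mul(Rational(1, 9), 1) = Rational(1, 9))
Pow(Add(Mul(Mul(Mul(a, 2), M), Function('V')(Q)), 4), 2) = Pow(Add(Mul(Mul(Mul(1, 2), -2), Rational(1, 9)), 4), 2) = Pow(Add(Mul(Mul(2, -2), Rational(1, 9)), 4), 2) = Pow(Add(Mul(-4, Rational(1, 9)), 4), 2) = Pow(Add(Rational(-4, 9), 4), 2) = Pow(Rational(32, 9), 2) = Rational(1024, 81)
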